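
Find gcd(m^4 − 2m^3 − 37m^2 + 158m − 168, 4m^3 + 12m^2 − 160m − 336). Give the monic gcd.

m + 7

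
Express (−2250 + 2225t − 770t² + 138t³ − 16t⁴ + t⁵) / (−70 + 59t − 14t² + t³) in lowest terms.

Euclidean algorithm in ℚ[t]:
  t⁵ − 16t⁴ + 138t³ − 770t² + 2225t − 2250 = (t² − 2t + 51)(t³ − 14t² + 59t − 70) + (132t² − 924t + 1320)
  t³ − 14t² + 59t − 70 = ((1/132)t − 7/132)(132t² − 924t + 1320) + (0)
Last nonzero remainder: 132t² − 924t + 1320. Dividing through by 132 gives the monic gcd t² − 7t + 10.
Cancel t² − 7t + 10 from numerator and denominator to get the reduced form.

(−225 + 65t − 9t² + t³)/(−7 + t)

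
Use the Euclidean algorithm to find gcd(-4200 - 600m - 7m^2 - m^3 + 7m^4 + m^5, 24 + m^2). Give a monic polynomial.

24 + m^2

Euclidean algorithm in ℚ[m]:
  m^5 + 7m^4 - m^3 - 7m^2 - 600m - 4200 = (m^3 + 7m^2 - 25m - 175)(m^2 + 24) + (0)
The last nonzero remainder m^2 + 24 is already monic.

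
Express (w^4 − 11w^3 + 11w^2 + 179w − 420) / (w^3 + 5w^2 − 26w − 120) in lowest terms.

By polynomial division,
  w^4 − 11w^3 + 11w^2 + 179w − 420 = (w − 16)(w^3 + 5w^2 − 26w − 120) + (117w^2 − 117w − 2340)
  w^3 + 5w^2 − 26w − 120 = ((1/117)w + 2/39)(117w^2 − 117w − 2340) + (0)
Last nonzero remainder: 117w^2 − 117w − 2340. Dividing through by 117 gives the monic gcd w^2 − w − 20.
Cancel w^2 − w − 20 from numerator and denominator to get the reduced form.

(w^2 − 10w + 21)/(w + 6)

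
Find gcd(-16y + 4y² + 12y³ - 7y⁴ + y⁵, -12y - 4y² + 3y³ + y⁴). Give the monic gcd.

Repeated division with remainder:
  y⁵ - 7y⁴ + 12y³ + 4y² - 16y = (y - 10)(y⁴ + 3y³ - 4y² - 12y) + (46y³ - 24y² - 136y)
  y⁴ + 3y³ - 4y² - 12y = ((1/46)y + 81/1058)(46y³ - 24y² - 136y) + ((420/529)y² - (840/529)y)
  46y³ - 24y² - 136y = ((12167/210)y + 8993/105)((420/529)y² - (840/529)y) + (0)
Last nonzero remainder: (420/529)y² - (840/529)y. Dividing through by 420/529 gives the monic gcd y² - 2y.

-2y + y²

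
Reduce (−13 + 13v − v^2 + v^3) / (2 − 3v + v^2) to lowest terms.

Apply the Euclidean algorithm:
  v^3 − v^2 + 13v − 13 = (v + 2)(v^2 − 3v + 2) + (17v − 17)
  v^2 − 3v + 2 = ((1/17)v − 2/17)(17v − 17) + (0)
Last nonzero remainder: 17v − 17. Dividing through by 17 gives the monic gcd v − 1.
Cancel v − 1 from numerator and denominator to get the reduced form.

(13 + v^2)/(−2 + v)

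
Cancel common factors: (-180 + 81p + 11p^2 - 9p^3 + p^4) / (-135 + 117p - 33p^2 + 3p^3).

(-12 - p + p^2)/(-9 + 3p)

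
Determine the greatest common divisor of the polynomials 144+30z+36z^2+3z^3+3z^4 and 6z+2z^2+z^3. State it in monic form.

6+2z+z^2

Apply the Euclidean algorithm:
  3z^4+3z^3+36z^2+30z+144 = (3z-3)(z^3+2z^2+6z) + (24z^2+48z+144)
  z^3+2z^2+6z = ((1/24)z)(24z^2+48z+144) + (0)
Last nonzero remainder: 24z^2+48z+144. Dividing through by 24 gives the monic gcd z^2+2z+6.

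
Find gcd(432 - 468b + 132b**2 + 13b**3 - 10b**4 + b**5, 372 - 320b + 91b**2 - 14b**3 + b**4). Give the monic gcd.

Euclidean algorithm in ℚ[b]:
  b**5 - 10b**4 + 13b**3 + 132b**2 - 468b + 432 = (b + 4)(b**4 - 14b**3 + 91b**2 - 320b + 372) + (-22b**3 + 88b**2 + 440b - 1056)
  b**4 - 14b**3 + 91b**2 - 320b + 372 = (-(1/22)b + 5/11)(-22b**3 + 88b**2 + 440b - 1056) + (71b**2 - 568b + 852)
  -22b**3 + 88b**2 + 440b - 1056 = (-(22/71)b - 88/71)(71b**2 - 568b + 852) + (0)
Last nonzero remainder: 71b**2 - 568b + 852. Dividing through by 71 gives the monic gcd b**2 - 8b + 12.

12 - 8b + b**2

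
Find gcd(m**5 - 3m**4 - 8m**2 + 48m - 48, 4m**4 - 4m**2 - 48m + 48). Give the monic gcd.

Apply the Euclidean algorithm:
  m**5 - 3m**4 - 8m**2 + 48m - 48 = ((1/4)m - 3/4)(4m**4 - 4m**2 - 48m + 48) + (m**3 + m**2 - 12)
  4m**4 - 4m**2 - 48m + 48 = (4m - 4)(m**3 + m**2 - 12) + (0)
The last nonzero remainder m**3 + m**2 - 12 is already monic.

m**3 + m**2 - 12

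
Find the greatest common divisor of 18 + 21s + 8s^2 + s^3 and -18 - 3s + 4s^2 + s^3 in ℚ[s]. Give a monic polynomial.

9 + 6s + s^2

Repeated division with remainder:
  s^3 + 8s^2 + 21s + 18 = (s^3 + 4s^2 - 3s - 18) + (4s^2 + 24s + 36)
  s^3 + 4s^2 - 3s - 18 = ((1/4)s - 1/2)(4s^2 + 24s + 36) + (0)
Last nonzero remainder: 4s^2 + 24s + 36. Dividing through by 4 gives the monic gcd s^2 + 6s + 9.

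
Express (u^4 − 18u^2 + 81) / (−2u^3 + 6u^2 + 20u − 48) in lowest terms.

Repeated division with remainder:
  u^4 − 18u^2 + 81 = (−(1/2)u − 3/2)(−2u^3 + 6u^2 + 20u − 48) + (u^2 + 6u + 9)
  −2u^3 + 6u^2 + 20u − 48 = (−2u + 18)(u^2 + 6u + 9) + (−70u − 210)
  u^2 + 6u + 9 = (−(1/70)u − 3/70)(−70u − 210) + (0)
Last nonzero remainder: −70u − 210. Dividing through by −70 gives the monic gcd u + 3.
Cancel u + 3 from numerator and denominator to get the reduced form.

(−u^3 + 3u^2 + 9u − 27)/(2u^2 − 12u + 16)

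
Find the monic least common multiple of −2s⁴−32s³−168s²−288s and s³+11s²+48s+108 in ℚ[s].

Apply the Euclidean algorithm:
  −2s⁴−32s³−168s²−288s = (−2s−10)(s³+11s²+48s+108) + (38s²+408s+1080)
  s³+11s²+48s+108 = ((1/38)s+5/722)(38s²+408s+1080) + ((6048/361)s+36288/361)
  38s²+408s+1080 = ((6859/3024)s+1805/168)((6048/361)s+36288/361) + (0)
Last nonzero remainder: (6048/361)s+36288/361. Dividing through by 6048/361 gives the monic gcd s+6.
Then lcm(f, g) = f·g / gcd(f, g); expanding and making the result monic gives the answer.

s⁶+21s⁵+182s⁴+852s³+2232s²+2592s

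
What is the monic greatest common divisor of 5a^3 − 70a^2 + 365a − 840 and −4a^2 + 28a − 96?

Apply the Euclidean algorithm:
  5a^3 − 70a^2 + 365a − 840 = (−(5/4)a + 35/4)(−4a^2 + 28a − 96) + (0)
Last nonzero remainder: −4a^2 + 28a − 96. Dividing through by −4 gives the monic gcd a^2 − 7a + 24.

a^2 − 7a + 24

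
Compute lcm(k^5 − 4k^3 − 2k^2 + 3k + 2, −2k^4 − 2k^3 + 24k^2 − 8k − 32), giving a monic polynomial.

Apply the Euclidean algorithm:
  k^5 − 4k^3 − 2k^2 + 3k + 2 = (−(1/2)k + 1/2)(−2k^4 − 2k^3 + 24k^2 − 8k − 32) + (9k^3 − 18k^2 − 9k + 18)
  −2k^4 − 2k^3 + 24k^2 − 8k − 32 = (−(2/9)k − 2/3)(9k^3 − 18k^2 − 9k + 18) + (10k^2 − 10k − 20)
  9k^3 − 18k^2 − 9k + 18 = ((9/10)k − 9/10)(10k^2 − 10k − 20) + (0)
Last nonzero remainder: 10k^2 − 10k − 20. Dividing through by 10 gives the monic gcd k^2 − k − 2.
Then lcm(f, g) = f·g / gcd(f, g); expanding and making the result monic gives the answer.

k^7 + 2k^6 − 12k^5 − 10k^4 + 31k^3 + 24k^2 − 20k − 16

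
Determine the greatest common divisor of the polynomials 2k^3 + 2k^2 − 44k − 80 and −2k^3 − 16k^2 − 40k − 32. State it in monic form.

k^2 + 6k + 8

Euclidean algorithm in ℚ[k]:
  2k^3 + 2k^2 − 44k − 80 = (−1)(−2k^3 − 16k^2 − 40k − 32) + (−14k^2 − 84k − 112)
  −2k^3 − 16k^2 − 40k − 32 = ((1/7)k + 2/7)(−14k^2 − 84k − 112) + (0)
Last nonzero remainder: −14k^2 − 84k − 112. Dividing through by −14 gives the monic gcd k^2 + 6k + 8.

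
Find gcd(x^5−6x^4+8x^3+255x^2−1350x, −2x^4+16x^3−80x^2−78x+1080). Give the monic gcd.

Euclidean algorithm in ℚ[x]:
  x^5−6x^4+8x^3+255x^2−1350x = (−(1/2)x−1)(−2x^4+16x^3−80x^2−78x+1080) + (−16x^3+136x^2−888x+1080)
  −2x^4+16x^3−80x^2−78x+1080 = ((1/8)x+1/16)(−16x^3+136x^2−888x+1080) + ((45/2)x^2−(315/2)x+2025/2)
  −16x^3+136x^2−888x+1080 = (−(32/45)x+16/15)((45/2)x^2−(315/2)x+2025/2) + (0)
Last nonzero remainder: (45/2)x^2−(315/2)x+2025/2. Dividing through by 45/2 gives the monic gcd x^2−7x+45.

x^2−7x+45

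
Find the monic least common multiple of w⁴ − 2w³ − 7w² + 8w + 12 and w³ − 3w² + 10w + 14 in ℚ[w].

w⁶ − 6w⁵ + 15w⁴ + 8w³ − 118w² + 64w + 168

Apply the Euclidean algorithm:
  w⁴ − 2w³ − 7w² + 8w + 12 = (w + 1)(w³ − 3w² + 10w + 14) + (−14w² − 16w − 2)
  w³ − 3w² + 10w + 14 = (−(1/14)w + 29/98)(−14w² − 16w − 2) + ((715/49)w + 715/49)
  −14w² − 16w − 2 = (−(686/715)w − 98/715)((715/49)w + 715/49) + (0)
Last nonzero remainder: (715/49)w + 715/49. Dividing through by 715/49 gives the monic gcd w + 1.
Then lcm(f, g) = f·g / gcd(f, g); expanding and making the result monic gives the answer.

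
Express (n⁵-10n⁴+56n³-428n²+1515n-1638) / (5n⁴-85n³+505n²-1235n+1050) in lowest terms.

By polynomial division,
  n⁵-10n⁴+56n³-428n²+1515n-1638 = ((1/5)n+7/5)(5n⁴-85n³+505n²-1235n+1050) + (74n³-888n²+3034n-3108)
  5n⁴-85n³+505n²-1235n+1050 = ((5/74)n-25/74)(74n³-888n²+3034n-3108) + (0)
Last nonzero remainder: 74n³-888n²+3034n-3108. Dividing through by 74 gives the monic gcd n³-12n²+41n-42.
Cancel n³-12n²+41n-42 from numerator and denominator to get the reduced form.

(n²+2n+39)/(5n-25)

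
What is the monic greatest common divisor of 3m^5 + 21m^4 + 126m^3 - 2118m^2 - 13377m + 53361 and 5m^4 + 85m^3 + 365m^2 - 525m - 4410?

m^2 + 4m - 21

Apply the Euclidean algorithm:
  3m^5 + 21m^4 + 126m^3 - 2118m^2 - 13377m + 53361 = ((3/5)m - 6)(5m^4 + 85m^3 + 365m^2 - 525m - 4410) + (417m^3 + 387m^2 - 13881m + 26901)
  5m^4 + 85m^3 + 365m^2 - 525m - 4410 = ((5/417)m + 11170/57963)(417m^3 + 387m^2 - 13881m + 26901) + ((8827000/19321)m^2 + (35308000/19321)m - 185367000/19321)
  417m^3 + 387m^2 - 13881m + 26901 = ((8056857/8827000)m - 3535743/1261000)((8827000/19321)m^2 + (35308000/19321)m - 185367000/19321) + (0)
Last nonzero remainder: (8827000/19321)m^2 + (35308000/19321)m - 185367000/19321. Dividing through by 8827000/19321 gives the monic gcd m^2 + 4m - 21.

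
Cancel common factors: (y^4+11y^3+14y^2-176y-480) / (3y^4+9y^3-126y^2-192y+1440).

(y+4)/(3y-12)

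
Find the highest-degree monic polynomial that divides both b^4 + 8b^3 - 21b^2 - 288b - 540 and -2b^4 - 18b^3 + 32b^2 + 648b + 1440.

b^3 + 5b^2 - 36b - 180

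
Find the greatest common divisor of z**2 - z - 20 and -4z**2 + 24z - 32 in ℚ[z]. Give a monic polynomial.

1

By polynomial division,
  z**2 - z - 20 = (-1/4)(-4z**2 + 24z - 32) + (5z - 28)
  -4z**2 + 24z - 32 = (-(4/5)z + 8/25)(5z - 28) + (-576/25)
  5z - 28 = (-(125/576)z + 175/144)(-576/25) + (0)
The last nonzero remainder is the constant -576/25, so the polynomials are coprime and gcd = 1.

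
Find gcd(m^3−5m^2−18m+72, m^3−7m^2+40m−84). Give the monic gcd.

m−3

Repeated division with remainder:
  m^3−5m^2−18m+72 = (m^3−7m^2+40m−84) + (2m^2−58m+156)
  m^3−7m^2+40m−84 = ((1/2)m+11)(2m^2−58m+156) + (600m−1800)
  2m^2−58m+156 = ((1/300)m−13/150)(600m−1800) + (0)
Last nonzero remainder: 600m−1800. Dividing through by 600 gives the monic gcd m−3.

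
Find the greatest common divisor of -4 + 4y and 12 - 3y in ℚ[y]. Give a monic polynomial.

1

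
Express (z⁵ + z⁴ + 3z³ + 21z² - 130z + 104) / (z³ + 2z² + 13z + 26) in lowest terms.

(z³ + z² - 10z + 8)/(z + 2)

Repeated division with remainder:
  z⁵ + z⁴ + 3z³ + 21z² - 130z + 104 = (z² - z - 8)(z³ + 2z² + 13z + 26) + (24z² + 312)
  z³ + 2z² + 13z + 26 = ((1/24)z + 1/12)(24z² + 312) + (0)
Last nonzero remainder: 24z² + 312. Dividing through by 24 gives the monic gcd z² + 13.
Cancel z² + 13 from numerator and denominator to get the reduced form.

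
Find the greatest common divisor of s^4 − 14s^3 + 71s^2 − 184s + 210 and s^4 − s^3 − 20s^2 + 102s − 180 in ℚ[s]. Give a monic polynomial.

s^3 − 7s^2 + 22s − 30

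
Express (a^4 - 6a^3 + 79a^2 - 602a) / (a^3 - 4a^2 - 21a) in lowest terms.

By polynomial division,
  a^4 - 6a^3 + 79a^2 - 602a = (a - 2)(a^3 - 4a^2 - 21a) + (92a^2 - 644a)
  a^3 - 4a^2 - 21a = ((1/92)a + 3/92)(92a^2 - 644a) + (0)
Last nonzero remainder: 92a^2 - 644a. Dividing through by 92 gives the monic gcd a^2 - 7a.
Cancel a^2 - 7a from numerator and denominator to get the reduced form.

(a^2 + a + 86)/(a + 3)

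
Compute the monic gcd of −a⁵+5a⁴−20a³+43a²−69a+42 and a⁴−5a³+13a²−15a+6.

a³−4a²+9a−6

Repeated division with remainder:
  −a⁵+5a⁴−20a³+43a²−69a+42 = (−a)(a⁴−5a³+13a²−15a+6) + (−7a³+28a²−63a+42)
  a⁴−5a³+13a²−15a+6 = (−(1/7)a+1/7)(−7a³+28a²−63a+42) + (0)
Last nonzero remainder: −7a³+28a²−63a+42. Dividing through by −7 gives the monic gcd a³−4a²+9a−6.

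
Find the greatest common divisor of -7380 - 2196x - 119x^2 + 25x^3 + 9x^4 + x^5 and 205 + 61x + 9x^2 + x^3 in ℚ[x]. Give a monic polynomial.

By polynomial division,
  x^5 + 9x^4 + 25x^3 - 119x^2 - 2196x - 7380 = (x^2 - 36)(x^3 + 9x^2 + 61x + 205) + (0)
The last nonzero remainder x^3 + 9x^2 + 61x + 205 is already monic.

205 + 61x + 9x^2 + x^3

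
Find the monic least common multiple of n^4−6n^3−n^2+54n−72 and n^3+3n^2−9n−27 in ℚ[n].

n^5−3n^4−19n^3+51n^2+90n−216

Repeated division with remainder:
  n^4−6n^3−n^2+54n−72 = (n−9)(n^3+3n^2−9n−27) + (35n^2−315)
  n^3+3n^2−9n−27 = ((1/35)n+3/35)(35n^2−315) + (0)
Last nonzero remainder: 35n^2−315. Dividing through by 35 gives the monic gcd n^2−9.
Then lcm(f, g) = f·g / gcd(f, g); expanding and making the result monic gives the answer.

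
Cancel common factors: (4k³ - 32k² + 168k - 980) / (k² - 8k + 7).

(4k² - 4k + 140)/(k - 1)

Apply the Euclidean algorithm:
  4k³ - 32k² + 168k - 980 = (4k)(k² - 8k + 7) + (140k - 980)
  k² - 8k + 7 = ((1/140)k - 1/140)(140k - 980) + (0)
Last nonzero remainder: 140k - 980. Dividing through by 140 gives the monic gcd k - 7.
Cancel k - 7 from numerator and denominator to get the reduced form.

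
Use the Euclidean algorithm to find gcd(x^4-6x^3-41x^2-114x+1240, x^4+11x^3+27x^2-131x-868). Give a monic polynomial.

Euclidean algorithm in ℚ[x]:
  x^4-6x^3-41x^2-114x+1240 = (x^4+11x^3+27x^2-131x-868) + (-17x^3-68x^2+17x+2108)
  x^4+11x^3+27x^2-131x-868 = (-(1/17)x-7/17)(-17x^3-68x^2+17x+2108) + (0)
Last nonzero remainder: -17x^3-68x^2+17x+2108. Dividing through by -17 gives the monic gcd x^3+4x^2-x-124.

x^3+4x^2-x-124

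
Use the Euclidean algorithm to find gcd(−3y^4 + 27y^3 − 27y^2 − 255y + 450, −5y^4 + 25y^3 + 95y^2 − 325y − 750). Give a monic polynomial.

y^3 − 7y^2 − 5y + 75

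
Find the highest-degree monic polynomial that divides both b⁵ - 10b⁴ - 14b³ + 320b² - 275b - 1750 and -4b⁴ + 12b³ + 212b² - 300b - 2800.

b³ - 7b² - 25b + 175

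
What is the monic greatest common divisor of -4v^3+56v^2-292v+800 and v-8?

By polynomial division,
  -4v^3+56v^2-292v+800 = (-4v^2+24v-100)(v-8) + (0)
The last nonzero remainder v-8 is already monic.

v-8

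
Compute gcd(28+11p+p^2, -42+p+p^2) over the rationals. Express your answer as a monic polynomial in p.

7+p

Euclidean algorithm in ℚ[p]:
  p^2+11p+28 = (p^2+p-42) + (10p+70)
  p^2+p-42 = ((1/10)p-3/5)(10p+70) + (0)
Last nonzero remainder: 10p+70. Dividing through by 10 gives the monic gcd p+7.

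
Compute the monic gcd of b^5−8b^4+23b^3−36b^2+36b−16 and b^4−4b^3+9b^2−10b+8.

Apply the Euclidean algorithm:
  b^5−8b^4+23b^3−36b^2+36b−16 = (b−4)(b^4−4b^3+9b^2−10b+8) + (−2b^3+10b^2−12b+16)
  b^4−4b^3+9b^2−10b+8 = (−(1/2)b−1/2)(−2b^3+10b^2−12b+16) + (8b^2−8b+16)
  −2b^3+10b^2−12b+16 = (−(1/4)b+1)(8b^2−8b+16) + (0)
Last nonzero remainder: 8b^2−8b+16. Dividing through by 8 gives the monic gcd b^2−b+2.

b^2−b+2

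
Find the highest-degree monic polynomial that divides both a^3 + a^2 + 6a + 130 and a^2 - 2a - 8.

1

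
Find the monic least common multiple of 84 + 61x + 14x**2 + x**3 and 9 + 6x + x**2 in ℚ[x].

Repeated division with remainder:
  x**3 + 14x**2 + 61x + 84 = (x + 8)(x**2 + 6x + 9) + (4x + 12)
  x**2 + 6x + 9 = ((1/4)x + 3/4)(4x + 12) + (0)
Last nonzero remainder: 4x + 12. Dividing through by 4 gives the monic gcd x + 3.
Then lcm(f, g) = f·g / gcd(f, g); expanding and making the result monic gives the answer.

252 + 267x + 103x**2 + 17x**3 + x**4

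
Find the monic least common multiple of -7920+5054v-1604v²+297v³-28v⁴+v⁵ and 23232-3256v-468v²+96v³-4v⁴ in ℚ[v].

522720-293964v+72674v²-6528v³-1241v⁴+371v⁵-33v⁶+v⁷

Repeated division with remainder:
  v⁵-28v⁴+297v³-1604v²+5054v-7920 = (-(1/4)v+1)(-4v⁴+96v³-468v²-3256v+23232) + (84v³-1950v²+14118v-31152)
  -4v⁴+96v³-468v²-3256v+23232 = (-(1/21)v+11/294)(84v³-1950v²+14118v-31152) + ((13585/49)v²-(258115/49)v+1195480/49)
  84v³-1950v²+14118v-31152 = ((4116/13585)v-17346/13585)((13585/49)v²-(258115/49)v+1195480/49) + (0)
Last nonzero remainder: (13585/49)v²-(258115/49)v+1195480/49. Dividing through by 13585/49 gives the monic gcd v²-19v+88.
Then lcm(f, g) = f·g / gcd(f, g); expanding and making the result monic gives the answer.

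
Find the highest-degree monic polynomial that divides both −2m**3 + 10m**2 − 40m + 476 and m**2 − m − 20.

By polynomial division,
  −2m**3 + 10m**2 − 40m + 476 = (−2m + 8)(m**2 − m − 20) + (−72m + 636)
  m**2 − m − 20 = (−(1/72)m − 47/432)(−72m + 636) + (1771/36)
  −72m + 636 = (−(2592/1771)m + 22896/1771)(1771/36) + (0)
The last nonzero remainder is the constant 1771/36, so the polynomials are coprime and gcd = 1.

1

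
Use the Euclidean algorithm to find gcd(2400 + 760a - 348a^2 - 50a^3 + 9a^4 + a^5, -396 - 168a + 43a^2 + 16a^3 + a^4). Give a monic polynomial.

12 + 8a + a^2

By polynomial division,
  a^5 + 9a^4 - 50a^3 - 348a^2 + 760a + 2400 = (a - 7)(a^4 + 16a^3 + 43a^2 - 168a - 396) + (19a^3 + 121a^2 - 20a - 372)
  a^4 + 16a^3 + 43a^2 - 168a - 396 = ((1/19)a + 183/361)(19a^3 + 121a^2 - 20a - 372) + (-(6240/361)a^2 - (49920/361)a - 74880/361)
  19a^3 + 121a^2 - 20a - 372 = (-(6859/6240)a + 11191/6240)(-(6240/361)a^2 - (49920/361)a - 74880/361) + (0)
Last nonzero remainder: -(6240/361)a^2 - (49920/361)a - 74880/361. Dividing through by -6240/361 gives the monic gcd a^2 + 8a + 12.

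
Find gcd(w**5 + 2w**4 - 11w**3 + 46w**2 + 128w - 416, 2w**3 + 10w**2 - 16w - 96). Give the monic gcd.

Repeated division with remainder:
  w**5 + 2w**4 - 11w**3 + 46w**2 + 128w - 416 = ((1/2)w**2 - (3/2)w + 6)(2w**3 + 10w**2 - 16w - 96) + (10w**2 + 80w + 160)
  2w**3 + 10w**2 - 16w - 96 = ((1/5)w - 3/5)(10w**2 + 80w + 160) + (0)
Last nonzero remainder: 10w**2 + 80w + 160. Dividing through by 10 gives the monic gcd w**2 + 8w + 16.

w**2 + 8w + 16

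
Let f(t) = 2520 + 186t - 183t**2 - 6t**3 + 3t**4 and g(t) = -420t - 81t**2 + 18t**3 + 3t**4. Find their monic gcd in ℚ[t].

-20 - t + t**2

By polynomial division,
  3t**4 - 6t**3 - 183t**2 + 186t + 2520 = (3t**4 + 18t**3 - 81t**2 - 420t) + (-24t**3 - 102t**2 + 606t + 2520)
  3t**4 + 18t**3 - 81t**2 - 420t = (-(1/8)t - 7/32)(-24t**3 - 102t**2 + 606t + 2520) + (-(441/16)t**2 + (441/16)t + 2205/4)
  -24t**3 - 102t**2 + 606t + 2520 = ((128/147)t + 32/7)(-(441/16)t**2 + (441/16)t + 2205/4) + (0)
Last nonzero remainder: -(441/16)t**2 + (441/16)t + 2205/4. Dividing through by -441/16 gives the monic gcd t**2 - t - 20.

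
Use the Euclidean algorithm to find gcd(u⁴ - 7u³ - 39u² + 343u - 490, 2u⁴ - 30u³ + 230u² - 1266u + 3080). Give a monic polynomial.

u² - 12u + 35

Apply the Euclidean algorithm:
  u⁴ - 7u³ - 39u² + 343u - 490 = (1/2)(2u⁴ - 30u³ + 230u² - 1266u + 3080) + (8u³ - 154u² + 976u - 2030)
  2u⁴ - 30u³ + 230u² - 1266u + 3080 = ((1/4)u + 17/16)(8u³ - 154u² + 976u - 2030) + ((1197/8)u² - (3591/2)u + 41895/8)
  8u³ - 154u² + 976u - 2030 = ((64/1197)u - 464/1197)((1197/8)u² - (3591/2)u + 41895/8) + (0)
Last nonzero remainder: (1197/8)u² - (3591/2)u + 41895/8. Dividing through by 1197/8 gives the monic gcd u² - 12u + 35.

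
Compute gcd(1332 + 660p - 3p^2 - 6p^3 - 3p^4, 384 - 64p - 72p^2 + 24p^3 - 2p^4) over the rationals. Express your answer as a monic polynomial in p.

By polynomial division,
  -3p^4 - 6p^3 - 3p^2 + 660p + 1332 = (3/2)(-2p^4 + 24p^3 - 72p^2 - 64p + 384) + (-42p^3 + 105p^2 + 756p + 756)
  -2p^4 + 24p^3 - 72p^2 - 64p + 384 = ((1/21)p - 19/42)(-42p^3 + 105p^2 + 756p + 756) + (-(121/2)p^2 + 242p + 726)
  -42p^3 + 105p^2 + 756p + 756 = ((84/121)p + 126/121)(-(121/2)p^2 + 242p + 726) + (0)
Last nonzero remainder: -(121/2)p^2 + 242p + 726. Dividing through by -121/2 gives the monic gcd p^2 - 4p - 12.

-12 - 4p + p^2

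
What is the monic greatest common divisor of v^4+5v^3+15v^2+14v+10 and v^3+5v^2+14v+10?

v^2+4v+10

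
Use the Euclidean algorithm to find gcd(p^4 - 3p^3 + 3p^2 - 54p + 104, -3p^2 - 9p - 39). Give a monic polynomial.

p^2 + 3p + 13

Repeated division with remainder:
  p^4 - 3p^3 + 3p^2 - 54p + 104 = (-(1/3)p^2 + 2p - 8/3)(-3p^2 - 9p - 39) + (0)
Last nonzero remainder: -3p^2 - 9p - 39. Dividing through by -3 gives the monic gcd p^2 + 3p + 13.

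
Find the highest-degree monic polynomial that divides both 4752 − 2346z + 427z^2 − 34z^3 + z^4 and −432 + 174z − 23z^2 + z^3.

By polynomial division,
  z^4 − 34z^3 + 427z^2 − 2346z + 4752 = (z − 11)(z^3 − 23z^2 + 174z − 432) + (0)
The last nonzero remainder z^3 − 23z^2 + 174z − 432 is already monic.

−432 + 174z − 23z^2 + z^3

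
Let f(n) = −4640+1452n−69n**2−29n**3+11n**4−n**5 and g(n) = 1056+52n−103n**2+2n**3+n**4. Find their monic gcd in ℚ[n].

32−12n+n**2

By polynomial division,
  −n**5+11n**4−29n**3−69n**2+1452n−4640 = (−n+13)(n**4+2n**3−103n**2+52n+1056) + (−158n**3+1322n**2+1832n−18368)
  n**4+2n**3−103n**2+52n+1056 = (−(1/158)n−819/12482)(−158n**3+1322n**2+1832n−18368) + (−(29100/6241)n**2+(349200/6241)n−931200/6241)
  −158n**3+1322n**2+1832n−18368 = ((493039/14550)n+1791167/14550)(−(29100/6241)n**2+(349200/6241)n−931200/6241) + (0)
Last nonzero remainder: −(29100/6241)n**2+(349200/6241)n−931200/6241. Dividing through by −29100/6241 gives the monic gcd n**2−12n+32.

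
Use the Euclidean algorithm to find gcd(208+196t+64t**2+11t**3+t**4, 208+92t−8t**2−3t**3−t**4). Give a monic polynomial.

52+36t+7t**2+t**3

Apply the Euclidean algorithm:
  t**4+11t**3+64t**2+196t+208 = (−1)(−t**4−3t**3−8t**2+92t+208) + (8t**3+56t**2+288t+416)
  −t**4−3t**3−8t**2+92t+208 = (−(1/8)t+1/2)(8t**3+56t**2+288t+416) + (0)
Last nonzero remainder: 8t**3+56t**2+288t+416. Dividing through by 8 gives the monic gcd t**3+7t**2+36t+52.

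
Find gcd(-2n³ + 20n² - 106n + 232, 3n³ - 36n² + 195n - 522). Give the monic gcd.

Apply the Euclidean algorithm:
  -2n³ + 20n² - 106n + 232 = (-2/3)(3n³ - 36n² + 195n - 522) + (-4n² + 24n - 116)
  3n³ - 36n² + 195n - 522 = (-(3/4)n + 9/2)(-4n² + 24n - 116) + (0)
Last nonzero remainder: -4n² + 24n - 116. Dividing through by -4 gives the monic gcd n² - 6n + 29.

n² - 6n + 29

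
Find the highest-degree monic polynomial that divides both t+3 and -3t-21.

1

Apply the Euclidean algorithm:
  t+3 = (-1/3)(-3t-21) + (-4)
  -3t-21 = ((3/4)t+21/4)(-4) + (0)
The last nonzero remainder is the constant -4, so the polynomials are coprime and gcd = 1.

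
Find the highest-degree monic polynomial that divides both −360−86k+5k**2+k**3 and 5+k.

Repeated division with remainder:
  k**3+5k**2−86k−360 = (k**2−86)(k+5) + (70)
  k+5 = ((1/70)k+1/14)(70) + (0)
The last nonzero remainder is the constant 70, so the polynomials are coprime and gcd = 1.

1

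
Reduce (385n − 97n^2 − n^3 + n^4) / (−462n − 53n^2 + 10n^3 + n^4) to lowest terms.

Repeated division with remainder:
  n^4 − n^3 − 97n^2 + 385n = (n^4 + 10n^3 − 53n^2 − 462n) + (−11n^3 − 44n^2 + 847n)
  n^4 + 10n^3 − 53n^2 − 462n = (−(1/11)n − 6/11)(−11n^3 − 44n^2 + 847n) + (0)
Last nonzero remainder: −11n^3 − 44n^2 + 847n. Dividing through by −11 gives the monic gcd n^3 + 4n^2 − 77n.
Cancel n^3 + 4n^2 − 77n from numerator and denominator to get the reduced form.

(−5 + n)/(6 + n)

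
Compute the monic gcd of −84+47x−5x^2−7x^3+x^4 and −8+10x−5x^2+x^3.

Apply the Euclidean algorithm:
  x^4−7x^3−5x^2+47x−84 = (x−2)(x^3−5x^2+10x−8) + (−25x^2+75x−100)
  x^3−5x^2+10x−8 = (−(1/25)x+2/25)(−25x^2+75x−100) + (0)
Last nonzero remainder: −25x^2+75x−100. Dividing through by −25 gives the monic gcd x^2−3x+4.

4−3x+x^2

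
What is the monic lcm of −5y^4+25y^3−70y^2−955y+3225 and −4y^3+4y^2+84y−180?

Euclidean algorithm in ℚ[y]:
  −5y^4+25y^3−70y^2−955y+3225 = ((5/4)y−5)(−4y^3+4y^2+84y−180) + (−155y^2−310y+2325)
  −4y^3+4y^2+84y−180 = ((4/155)y−12/155)(−155y^2−310y+2325) + (0)
Last nonzero remainder: −155y^2−310y+2325. Dividing through by −155 gives the monic gcd y^2+2y−15.
Then lcm(f, g) = f·g / gcd(f, g); expanding and making the result monic gives the answer.

y^5−8y^4+29y^3+149y^2−1218y+1935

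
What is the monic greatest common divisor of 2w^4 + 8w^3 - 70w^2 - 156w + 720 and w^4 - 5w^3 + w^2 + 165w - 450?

By polynomial division,
  2w^4 + 8w^3 - 70w^2 - 156w + 720 = (2)(w^4 - 5w^3 + w^2 + 165w - 450) + (18w^3 - 72w^2 - 486w + 1620)
  w^4 - 5w^3 + w^2 + 165w - 450 = ((1/18)w - 1/18)(18w^3 - 72w^2 - 486w + 1620) + (24w^2 + 48w - 360)
  18w^3 - 72w^2 - 486w + 1620 = ((3/4)w - 9/2)(24w^2 + 48w - 360) + (0)
Last nonzero remainder: 24w^2 + 48w - 360. Dividing through by 24 gives the monic gcd w^2 + 2w - 15.

w^2 + 2w - 15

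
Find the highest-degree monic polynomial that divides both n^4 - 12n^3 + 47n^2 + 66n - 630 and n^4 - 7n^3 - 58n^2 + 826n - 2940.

n^2 - 10n + 42

Apply the Euclidean algorithm:
  n^4 - 12n^3 + 47n^2 + 66n - 630 = (n^4 - 7n^3 - 58n^2 + 826n - 2940) + (-5n^3 + 105n^2 - 760n + 2310)
  n^4 - 7n^3 - 58n^2 + 826n - 2940 = (-(1/5)n - 14/5)(-5n^3 + 105n^2 - 760n + 2310) + (84n^2 - 840n + 3528)
  -5n^3 + 105n^2 - 760n + 2310 = (-(5/84)n + 55/84)(84n^2 - 840n + 3528) + (0)
Last nonzero remainder: 84n^2 - 840n + 3528. Dividing through by 84 gives the monic gcd n^2 - 10n + 42.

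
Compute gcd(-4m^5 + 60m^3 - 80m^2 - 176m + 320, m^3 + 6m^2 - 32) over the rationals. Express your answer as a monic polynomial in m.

m^2 + 2m - 8

By polynomial division,
  -4m^5 + 60m^3 - 80m^2 - 176m + 320 = (-4m^2 + 24m - 84)(m^3 + 6m^2 - 32) + (296m^2 + 592m - 2368)
  m^3 + 6m^2 - 32 = ((1/296)m + 1/74)(296m^2 + 592m - 2368) + (0)
Last nonzero remainder: 296m^2 + 592m - 2368. Dividing through by 296 gives the monic gcd m^2 + 2m - 8.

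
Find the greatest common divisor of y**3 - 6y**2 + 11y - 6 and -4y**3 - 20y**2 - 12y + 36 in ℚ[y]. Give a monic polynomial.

y - 1

Apply the Euclidean algorithm:
  y**3 - 6y**2 + 11y - 6 = (-1/4)(-4y**3 - 20y**2 - 12y + 36) + (-11y**2 + 8y + 3)
  -4y**3 - 20y**2 - 12y + 36 = ((4/11)y + 252/121)(-11y**2 + 8y + 3) + (-(3600/121)y + 3600/121)
  -11y**2 + 8y + 3 = ((1331/3600)y + 121/1200)(-(3600/121)y + 3600/121) + (0)
Last nonzero remainder: -(3600/121)y + 3600/121. Dividing through by -3600/121 gives the monic gcd y - 1.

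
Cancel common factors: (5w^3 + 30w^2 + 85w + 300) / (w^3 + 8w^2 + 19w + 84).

(5w + 25)/(w + 7)

By polynomial division,
  5w^3 + 30w^2 + 85w + 300 = (5)(w^3 + 8w^2 + 19w + 84) + (−10w^2 − 10w − 120)
  w^3 + 8w^2 + 19w + 84 = (−(1/10)w − 7/10)(−10w^2 − 10w − 120) + (0)
Last nonzero remainder: −10w^2 − 10w − 120. Dividing through by −10 gives the monic gcd w^2 + w + 12.
Cancel w^2 + w + 12 from numerator and denominator to get the reduced form.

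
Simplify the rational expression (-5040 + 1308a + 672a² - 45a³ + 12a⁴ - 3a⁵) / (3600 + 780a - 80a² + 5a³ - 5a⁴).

(42 - 27a + 3a²)/(-30 + 5a)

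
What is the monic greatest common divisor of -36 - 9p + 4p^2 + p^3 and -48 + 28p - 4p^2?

-3 + p

By polynomial division,
  p^3 + 4p^2 - 9p - 36 = (-(1/4)p - 11/4)(-4p^2 + 28p - 48) + (56p - 168)
  -4p^2 + 28p - 48 = (-(1/14)p + 2/7)(56p - 168) + (0)
Last nonzero remainder: 56p - 168. Dividing through by 56 gives the monic gcd p - 3.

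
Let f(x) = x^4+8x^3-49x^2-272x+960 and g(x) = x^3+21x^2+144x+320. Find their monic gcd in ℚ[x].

x^2+16x+64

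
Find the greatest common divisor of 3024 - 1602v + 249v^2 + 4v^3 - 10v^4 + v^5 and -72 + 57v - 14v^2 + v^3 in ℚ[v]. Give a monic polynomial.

Euclidean algorithm in ℚ[v]:
  v^5 - 10v^4 + 4v^3 + 249v^2 - 1602v + 3024 = (v^2 + 4v + 3)(v^3 - 14v^2 + 57v - 72) + (135v^2 - 1485v + 3240)
  v^3 - 14v^2 + 57v - 72 = ((1/135)v - 1/45)(135v^2 - 1485v + 3240) + (0)
Last nonzero remainder: 135v^2 - 1485v + 3240. Dividing through by 135 gives the monic gcd v^2 - 11v + 24.

24 - 11v + v^2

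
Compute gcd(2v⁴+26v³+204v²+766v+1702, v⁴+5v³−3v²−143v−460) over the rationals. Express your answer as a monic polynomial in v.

v²+6v+23

Repeated division with remainder:
  2v⁴+26v³+204v²+766v+1702 = (2)(v⁴+5v³−3v²−143v−460) + (16v³+210v²+1052v+2622)
  v⁴+5v³−3v²−143v−460 = ((1/16)v−65/128)(16v³+210v²+1052v+2622) + ((2425/64)v²+(7275/32)v+55775/64)
  16v³+210v²+1052v+2622 = ((1024/2425)v+7296/2425)((2425/64)v²+(7275/32)v+55775/64) + (0)
Last nonzero remainder: (2425/64)v²+(7275/32)v+55775/64. Dividing through by 2425/64 gives the monic gcd v²+6v+23.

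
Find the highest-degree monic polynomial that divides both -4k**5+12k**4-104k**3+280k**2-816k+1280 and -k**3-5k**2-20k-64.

k**2+k+16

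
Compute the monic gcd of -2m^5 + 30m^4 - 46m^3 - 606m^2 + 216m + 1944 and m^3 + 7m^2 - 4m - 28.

Apply the Euclidean algorithm:
  -2m^5 + 30m^4 - 46m^3 - 606m^2 + 216m + 1944 = (-2m^2 + 44m - 362)(m^3 + 7m^2 - 4m - 28) + (2048m^2 - 8192)
  m^3 + 7m^2 - 4m - 28 = ((1/2048)m + 7/2048)(2048m^2 - 8192) + (0)
Last nonzero remainder: 2048m^2 - 8192. Dividing through by 2048 gives the monic gcd m^2 - 4.

m^2 - 4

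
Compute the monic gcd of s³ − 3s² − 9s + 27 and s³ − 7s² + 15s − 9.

By polynomial division,
  s³ − 3s² − 9s + 27 = (s³ − 7s² + 15s − 9) + (4s² − 24s + 36)
  s³ − 7s² + 15s − 9 = ((1/4)s − 1/4)(4s² − 24s + 36) + (0)
Last nonzero remainder: 4s² − 24s + 36. Dividing through by 4 gives the monic gcd s² − 6s + 9.

s² − 6s + 9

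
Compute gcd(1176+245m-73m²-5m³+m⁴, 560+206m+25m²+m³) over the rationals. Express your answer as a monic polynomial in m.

7+m

By polynomial division,
  m⁴-5m³-73m²+245m+1176 = (m-30)(m³+25m²+206m+560) + (471m²+5865m+17976)
  m³+25m²+206m+560 = ((1/471)m+1970/73947)(471m²+5865m+17976) + ((285600/24649)m+1999200/24649)
  471m²+5865m+17976 = ((3869893/95200)m+2637443/11900)((285600/24649)m+1999200/24649) + (0)
Last nonzero remainder: (285600/24649)m+1999200/24649. Dividing through by 285600/24649 gives the monic gcd m+7.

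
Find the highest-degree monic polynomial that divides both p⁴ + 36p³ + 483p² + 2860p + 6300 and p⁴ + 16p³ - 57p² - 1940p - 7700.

p³ + 27p² + 240p + 700

Euclidean algorithm in ℚ[p]:
  p⁴ + 36p³ + 483p² + 2860p + 6300 = (p⁴ + 16p³ - 57p² - 1940p - 7700) + (20p³ + 540p² + 4800p + 14000)
  p⁴ + 16p³ - 57p² - 1940p - 7700 = ((1/20)p - 11/20)(20p³ + 540p² + 4800p + 14000) + (0)
Last nonzero remainder: 20p³ + 540p² + 4800p + 14000. Dividing through by 20 gives the monic gcd p³ + 27p² + 240p + 700.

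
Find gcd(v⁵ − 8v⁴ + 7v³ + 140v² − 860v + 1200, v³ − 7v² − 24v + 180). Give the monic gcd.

v² − v − 30

By polynomial division,
  v⁵ − 8v⁴ + 7v³ + 140v² − 860v + 1200 = (v² − v + 24)(v³ − 7v² − 24v + 180) + (104v² − 104v − 3120)
  v³ − 7v² − 24v + 180 = ((1/104)v − 3/52)(104v² − 104v − 3120) + (0)
Last nonzero remainder: 104v² − 104v − 3120. Dividing through by 104 gives the monic gcd v² − v − 30.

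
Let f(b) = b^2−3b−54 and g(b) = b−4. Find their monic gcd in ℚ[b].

1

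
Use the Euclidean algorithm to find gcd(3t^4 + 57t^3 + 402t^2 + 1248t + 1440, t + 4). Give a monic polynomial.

Repeated division with remainder:
  3t^4 + 57t^3 + 402t^2 + 1248t + 1440 = (3t^3 + 45t^2 + 222t + 360)(t + 4) + (0)
The last nonzero remainder t + 4 is already monic.

t + 4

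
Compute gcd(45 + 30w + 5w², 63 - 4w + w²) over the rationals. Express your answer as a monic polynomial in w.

Apply the Euclidean algorithm:
  5w² + 30w + 45 = (5)(w² - 4w + 63) + (50w - 270)
  w² - 4w + 63 = ((1/50)w + 7/250)(50w - 270) + (1764/25)
  50w - 270 = ((625/882)w - 375/98)(1764/25) + (0)
The last nonzero remainder is the constant 1764/25, so the polynomials are coprime and gcd = 1.

1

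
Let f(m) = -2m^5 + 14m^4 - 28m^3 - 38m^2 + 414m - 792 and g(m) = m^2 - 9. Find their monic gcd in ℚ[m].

By polynomial division,
  -2m^5 + 14m^4 - 28m^3 - 38m^2 + 414m - 792 = (-2m^3 + 14m^2 - 46m + 88)(m^2 - 9) + (0)
The last nonzero remainder m^2 - 9 is already monic.

m^2 - 9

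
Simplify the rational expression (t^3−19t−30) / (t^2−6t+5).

(t^2+5t+6)/(t−1)

By polynomial division,
  t^3−19t−30 = (t+6)(t^2−6t+5) + (12t−60)
  t^2−6t+5 = ((1/12)t−1/12)(12t−60) + (0)
Last nonzero remainder: 12t−60. Dividing through by 12 gives the monic gcd t−5.
Cancel t−5 from numerator and denominator to get the reduced form.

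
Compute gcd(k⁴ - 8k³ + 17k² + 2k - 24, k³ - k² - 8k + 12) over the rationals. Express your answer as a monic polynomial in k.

Euclidean algorithm in ℚ[k]:
  k⁴ - 8k³ + 17k² + 2k - 24 = (k - 7)(k³ - k² - 8k + 12) + (18k² - 66k + 60)
  k³ - k² - 8k + 12 = ((1/18)k + 4/27)(18k² - 66k + 60) + (-(14/9)k + 28/9)
  18k² - 66k + 60 = (-(81/7)k + 135/7)(-(14/9)k + 28/9) + (0)
Last nonzero remainder: -(14/9)k + 28/9. Dividing through by -14/9 gives the monic gcd k - 2.

k - 2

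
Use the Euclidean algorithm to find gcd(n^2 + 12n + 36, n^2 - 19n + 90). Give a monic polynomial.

By polynomial division,
  n^2 + 12n + 36 = (n^2 - 19n + 90) + (31n - 54)
  n^2 - 19n + 90 = ((1/31)n - 535/961)(31n - 54) + (57600/961)
  31n - 54 = ((29791/57600)n - 2883/3200)(57600/961) + (0)
The last nonzero remainder is the constant 57600/961, so the polynomials are coprime and gcd = 1.

1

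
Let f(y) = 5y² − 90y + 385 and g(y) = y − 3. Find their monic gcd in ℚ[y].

1

Repeated division with remainder:
  5y² − 90y + 385 = (5y − 75)(y − 3) + (160)
  y − 3 = ((1/160)y − 3/160)(160) + (0)
The last nonzero remainder is the constant 160, so the polynomials are coprime and gcd = 1.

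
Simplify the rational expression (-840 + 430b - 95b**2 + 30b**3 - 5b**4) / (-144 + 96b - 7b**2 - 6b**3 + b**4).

(-70 - 5b - 5b**2)/(-12 + b + b**2)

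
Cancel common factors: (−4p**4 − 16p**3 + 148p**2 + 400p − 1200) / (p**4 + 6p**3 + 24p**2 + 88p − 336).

(−4p**2 + 100)/(p**2 + 2p + 28)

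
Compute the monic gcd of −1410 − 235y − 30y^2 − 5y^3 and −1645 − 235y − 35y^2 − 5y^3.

47 + y^2

Euclidean algorithm in ℚ[y]:
  −5y^3 − 30y^2 − 235y − 1410 = (−5y^3 − 35y^2 − 235y − 1645) + (5y^2 + 235)
  −5y^3 − 35y^2 − 235y − 1645 = (−y − 7)(5y^2 + 235) + (0)
Last nonzero remainder: 5y^2 + 235. Dividing through by 5 gives the monic gcd y^2 + 47.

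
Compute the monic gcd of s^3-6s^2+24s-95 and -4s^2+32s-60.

s-5

Euclidean algorithm in ℚ[s]:
  s^3-6s^2+24s-95 = (-(1/4)s-1/2)(-4s^2+32s-60) + (25s-125)
  -4s^2+32s-60 = (-(4/25)s+12/25)(25s-125) + (0)
Last nonzero remainder: 25s-125. Dividing through by 25 gives the monic gcd s-5.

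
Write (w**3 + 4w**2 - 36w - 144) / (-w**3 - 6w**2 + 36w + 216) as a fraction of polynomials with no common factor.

(-w - 4)/(w + 6)

Repeated division with remainder:
  w**3 + 4w**2 - 36w - 144 = (-1)(-w**3 - 6w**2 + 36w + 216) + (-2w**2 + 72)
  -w**3 - 6w**2 + 36w + 216 = ((1/2)w + 3)(-2w**2 + 72) + (0)
Last nonzero remainder: -2w**2 + 72. Dividing through by -2 gives the monic gcd w**2 - 36.
Cancel w**2 - 36 from numerator and denominator to get the reduced form.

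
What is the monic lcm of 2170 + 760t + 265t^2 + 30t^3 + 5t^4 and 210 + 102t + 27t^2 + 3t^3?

2170 + 1194t + 417t^2 + 83t^3 + 11t^4 + t^5

Euclidean algorithm in ℚ[t]:
  5t^4 + 30t^3 + 265t^2 + 760t + 2170 = ((5/3)t - 5)(3t^3 + 27t^2 + 102t + 210) + (230t^2 + 920t + 3220)
  3t^3 + 27t^2 + 102t + 210 = ((3/230)t + 3/46)(230t^2 + 920t + 3220) + (0)
Last nonzero remainder: 230t^2 + 920t + 3220. Dividing through by 230 gives the monic gcd t^2 + 4t + 14.
Then lcm(f, g) = f·g / gcd(f, g); expanding and making the result monic gives the answer.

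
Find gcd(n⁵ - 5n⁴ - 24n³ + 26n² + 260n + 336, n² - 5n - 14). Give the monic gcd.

Apply the Euclidean algorithm:
  n⁵ - 5n⁴ - 24n³ + 26n² + 260n + 336 = (n³ - 10n - 24)(n² - 5n - 14) + (0)
The last nonzero remainder n² - 5n - 14 is already monic.

n² - 5n - 14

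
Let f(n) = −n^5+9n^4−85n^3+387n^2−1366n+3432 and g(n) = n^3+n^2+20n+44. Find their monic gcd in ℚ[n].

Euclidean algorithm in ℚ[n]:
  −n^5+9n^4−85n^3+387n^2−1366n+3432 = (−n^2+10n−75)(n^3+n^2+20n+44) + (306n^2−306n+6732)
  n^3+n^2+20n+44 = ((1/306)n+1/153)(306n^2−306n+6732) + (0)
Last nonzero remainder: 306n^2−306n+6732. Dividing through by 306 gives the monic gcd n^2−n+22.

n^2−n+22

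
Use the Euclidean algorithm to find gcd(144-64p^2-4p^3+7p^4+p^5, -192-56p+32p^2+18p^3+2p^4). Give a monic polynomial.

-12+4p+p^2

By polynomial division,
  p^5+7p^4-4p^3-64p^2+144 = ((1/2)p-1)(2p^4+18p^3+32p^2-56p-192) + (-2p^3-4p^2+40p-48)
  2p^4+18p^3+32p^2-56p-192 = (-p-7)(-2p^3-4p^2+40p-48) + (44p^2+176p-528)
  -2p^3-4p^2+40p-48 = (-(1/22)p+1/11)(44p^2+176p-528) + (0)
Last nonzero remainder: 44p^2+176p-528. Dividing through by 44 gives the monic gcd p^2+4p-12.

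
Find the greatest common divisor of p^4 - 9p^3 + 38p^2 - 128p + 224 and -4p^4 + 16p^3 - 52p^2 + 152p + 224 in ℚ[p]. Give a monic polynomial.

Euclidean algorithm in ℚ[p]:
  p^4 - 9p^3 + 38p^2 - 128p + 224 = (-1/4)(-4p^4 + 16p^3 - 52p^2 + 152p + 224) + (-5p^3 + 25p^2 - 90p + 280)
  -4p^4 + 16p^3 - 52p^2 + 152p + 224 = ((4/5)p + 4/5)(-5p^3 + 25p^2 - 90p + 280) + (0)
Last nonzero remainder: -5p^3 + 25p^2 - 90p + 280. Dividing through by -5 gives the monic gcd p^3 - 5p^2 + 18p - 56.

p^3 - 5p^2 + 18p - 56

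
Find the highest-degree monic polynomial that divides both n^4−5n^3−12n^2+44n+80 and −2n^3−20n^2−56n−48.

n^2+4n+4

Euclidean algorithm in ℚ[n]:
  n^4−5n^3−12n^2+44n+80 = (−(1/2)n+15/2)(−2n^3−20n^2−56n−48) + (110n^2+440n+440)
  −2n^3−20n^2−56n−48 = (−(1/55)n−6/55)(110n^2+440n+440) + (0)
Last nonzero remainder: 110n^2+440n+440. Dividing through by 110 gives the monic gcd n^2+4n+4.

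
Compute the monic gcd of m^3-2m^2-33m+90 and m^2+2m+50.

Apply the Euclidean algorithm:
  m^3-2m^2-33m+90 = (m-4)(m^2+2m+50) + (-75m+290)
  m^2+2m+50 = (-(1/75)m-88/1125)(-75m+290) + (16354/225)
  -75m+290 = (-(16875/16354)m+32625/8177)(16354/225) + (0)
The last nonzero remainder is the constant 16354/225, so the polynomials are coprime and gcd = 1.

1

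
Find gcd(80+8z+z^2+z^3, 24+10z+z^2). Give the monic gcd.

4+z

Euclidean algorithm in ℚ[z]:
  z^3+z^2+8z+80 = (z−9)(z^2+10z+24) + (74z+296)
  z^2+10z+24 = ((1/74)z+3/37)(74z+296) + (0)
Last nonzero remainder: 74z+296. Dividing through by 74 gives the monic gcd z+4.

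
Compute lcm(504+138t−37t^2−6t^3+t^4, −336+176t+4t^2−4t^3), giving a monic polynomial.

−7056+588t+1712t^2+37t^3−81t^4−t^5+t^6

Repeated division with remainder:
  t^4−6t^3−37t^2+138t+504 = (−(1/4)t+5/4)(−4t^3+4t^2+176t−336) + (2t^2−166t+924)
  −4t^3+4t^2+176t−336 = (−2t−164)(2t^2−166t+924) + (−25200t+151200)
  2t^2−166t+924 = (−(1/12600)t+11/1800)(−25200t+151200) + (0)
Last nonzero remainder: −25200t+151200. Dividing through by −25200 gives the monic gcd t−6.
Then lcm(f, g) = f·g / gcd(f, g); expanding and making the result monic gives the answer.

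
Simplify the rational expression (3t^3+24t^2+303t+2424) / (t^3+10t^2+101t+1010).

(3t+24)/(t+10)

Euclidean algorithm in ℚ[t]:
  3t^3+24t^2+303t+2424 = (3)(t^3+10t^2+101t+1010) + (-6t^2-606)
  t^3+10t^2+101t+1010 = (-(1/6)t-5/3)(-6t^2-606) + (0)
Last nonzero remainder: -6t^2-606. Dividing through by -6 gives the monic gcd t^2+101.
Cancel t^2+101 from numerator and denominator to get the reduced form.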